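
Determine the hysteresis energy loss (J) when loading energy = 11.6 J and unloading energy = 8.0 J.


Hysteresis loss = loading - unloading
= 11.6 - 8.0
= 3.6 J

3.6 J


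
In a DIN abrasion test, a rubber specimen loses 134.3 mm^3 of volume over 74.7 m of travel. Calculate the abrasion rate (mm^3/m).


Rate = volume_loss / distance
= 134.3 / 74.7
= 1.798 mm^3/m

1.798 mm^3/m


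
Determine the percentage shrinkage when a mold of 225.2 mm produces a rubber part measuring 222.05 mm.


Shrinkage = (mold - part) / mold * 100
= (225.2 - 222.05) / 225.2 * 100
= 3.15 / 225.2 * 100
= 1.4%

1.4%


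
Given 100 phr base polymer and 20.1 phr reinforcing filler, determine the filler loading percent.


Filler % = filler / (rubber + filler) * 100
= 20.1 / (100 + 20.1) * 100
= 20.1 / 120.1 * 100
= 16.74%

16.74%


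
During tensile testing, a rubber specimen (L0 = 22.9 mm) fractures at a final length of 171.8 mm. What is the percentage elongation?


Elongation = (Lf - L0) / L0 * 100
= (171.8 - 22.9) / 22.9 * 100
= 148.9 / 22.9 * 100
= 650.2%

650.2%


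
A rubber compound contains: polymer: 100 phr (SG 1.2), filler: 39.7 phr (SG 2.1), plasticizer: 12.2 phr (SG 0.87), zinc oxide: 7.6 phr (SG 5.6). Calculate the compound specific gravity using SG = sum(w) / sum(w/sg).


Sum of weights = 159.5
Volume contributions:
  polymer: 100/1.2 = 83.3333
  filler: 39.7/2.1 = 18.9048
  plasticizer: 12.2/0.87 = 14.0230
  zinc oxide: 7.6/5.6 = 1.3571
Sum of volumes = 117.6182
SG = 159.5 / 117.6182 = 1.356

SG = 1.356


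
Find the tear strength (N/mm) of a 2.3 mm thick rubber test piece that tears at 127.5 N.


Tear strength = force / thickness
= 127.5 / 2.3
= 55.43 N/mm

55.43 N/mm


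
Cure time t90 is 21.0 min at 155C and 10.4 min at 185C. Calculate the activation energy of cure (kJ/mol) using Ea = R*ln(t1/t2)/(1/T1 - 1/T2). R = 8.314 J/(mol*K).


T1 = 428.15 K, T2 = 458.15 K
1/T1 - 1/T2 = 1.5294e-04
ln(t1/t2) = ln(21.0/10.4) = 0.7027
Ea = 8.314 * 0.7027 / 1.5294e-04 = 38200.8158 J/mol
Ea = 38.2 kJ/mol

38.2 kJ/mol


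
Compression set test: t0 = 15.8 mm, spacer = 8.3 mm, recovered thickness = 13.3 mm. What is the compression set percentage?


CS = (t0 - recovered) / (t0 - ts) * 100
= (15.8 - 13.3) / (15.8 - 8.3) * 100
= 2.5 / 7.5 * 100
= 33.3%

33.3%


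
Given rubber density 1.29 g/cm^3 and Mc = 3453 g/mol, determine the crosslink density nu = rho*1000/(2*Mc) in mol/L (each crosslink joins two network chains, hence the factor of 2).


nu = rho * 1000 / (2 * Mc)
nu = 1.29 * 1000 / (2 * 3453)
nu = 1290.0 / 6906
nu = 0.1868 mol/L

0.1868 mol/L


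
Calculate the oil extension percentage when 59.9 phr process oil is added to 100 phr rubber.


Oil % = oil / (100 + oil) * 100
= 59.9 / (100 + 59.9) * 100
= 59.9 / 159.9 * 100
= 37.46%

37.46%


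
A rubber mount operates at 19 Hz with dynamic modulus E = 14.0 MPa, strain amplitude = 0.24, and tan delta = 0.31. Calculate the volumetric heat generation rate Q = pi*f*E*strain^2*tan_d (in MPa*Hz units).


Q = pi * f * E * strain^2 * tan_d
= pi * 19 * 14.0 * 0.24^2 * 0.31
= pi * 19 * 14.0 * 0.0576 * 0.31
= 14.9216

Q = 14.9216


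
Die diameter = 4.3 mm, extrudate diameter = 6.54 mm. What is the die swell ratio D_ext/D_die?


Die swell ratio = D_extrudate / D_die
= 6.54 / 4.3
= 1.521

Die swell = 1.521


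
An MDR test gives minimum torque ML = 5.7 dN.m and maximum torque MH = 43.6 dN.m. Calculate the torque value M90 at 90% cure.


M90 = ML + 0.9 * (MH - ML)
M90 = 5.7 + 0.9 * (43.6 - 5.7)
M90 = 5.7 + 0.9 * 37.9
M90 = 39.81 dN.m

39.81 dN.m


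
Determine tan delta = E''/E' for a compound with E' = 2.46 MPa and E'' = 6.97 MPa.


tan delta = E'' / E'
= 6.97 / 2.46
= 2.8333

tan delta = 2.8333


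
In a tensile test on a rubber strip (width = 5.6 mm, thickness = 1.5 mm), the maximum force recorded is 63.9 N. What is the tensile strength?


Area = width * thickness = 5.6 * 1.5 = 8.4 mm^2
TS = force / area = 63.9 / 8.4 = 7.61 MPa

7.61 MPa


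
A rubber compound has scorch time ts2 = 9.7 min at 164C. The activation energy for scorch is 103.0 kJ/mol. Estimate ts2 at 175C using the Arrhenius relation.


Convert temperatures: T1 = 164 + 273.15 = 437.15 K, T2 = 175 + 273.15 = 448.15 K
ts2_new = 9.7 * exp(103000 / 8.314 * (1/448.15 - 1/437.15))
1/T2 - 1/T1 = -5.6149e-05
ts2_new = 4.84 min

4.84 min


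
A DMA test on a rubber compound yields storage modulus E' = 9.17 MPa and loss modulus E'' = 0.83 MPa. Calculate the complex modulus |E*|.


|E*| = sqrt(E'^2 + E''^2)
= sqrt(9.17^2 + 0.83^2)
= sqrt(84.0889 + 0.6889)
= 9.207 MPa

9.207 MPa


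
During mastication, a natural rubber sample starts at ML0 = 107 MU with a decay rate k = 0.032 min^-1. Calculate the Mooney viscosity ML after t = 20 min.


ML = ML0 * exp(-k * t)
ML = 107 * exp(-0.032 * 20)
ML = 107 * 0.5273
ML = 56.42 MU

56.42 MU


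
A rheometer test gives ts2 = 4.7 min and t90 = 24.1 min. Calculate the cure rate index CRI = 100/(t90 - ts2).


CRI = 100 / (t90 - ts2)
= 100 / (24.1 - 4.7)
= 100 / 19.4
= 5.15 min^-1

5.15 min^-1


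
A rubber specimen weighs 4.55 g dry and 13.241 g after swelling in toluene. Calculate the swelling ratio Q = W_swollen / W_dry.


Q = W_swollen / W_dry
Q = 13.241 / 4.55
Q = 2.91

Q = 2.91


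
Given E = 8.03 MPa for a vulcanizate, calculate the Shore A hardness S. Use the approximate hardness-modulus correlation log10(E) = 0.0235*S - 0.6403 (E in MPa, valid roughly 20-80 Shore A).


log10(E) = 0.0235*S - 0.6403  =>  S = (log10(E) + 0.6403) / 0.0235
log10(8.03) = 0.904716
S = (0.904716 + 0.6403) / 0.0235 = 1.545016 / 0.0235
S = 65.7

Shore A = 65.7


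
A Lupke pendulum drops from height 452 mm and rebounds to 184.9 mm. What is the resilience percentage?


Resilience = h_rebound / h_drop * 100
= 184.9 / 452 * 100
= 40.9%

40.9%


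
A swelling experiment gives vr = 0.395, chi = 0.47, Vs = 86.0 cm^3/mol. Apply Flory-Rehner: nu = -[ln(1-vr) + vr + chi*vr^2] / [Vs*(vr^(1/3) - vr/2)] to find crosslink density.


ln(1 - vr) = ln(1 - 0.395) = -0.5025
Numerator = -((-0.5025) + 0.395 + 0.47 * 0.395^2) = 0.0342
Denominator = 86.0 * (0.395^(1/3) - 0.395/2) = 46.1152
nu = 0.0342 / 46.1152 = 7.4151e-04 mol/cm^3

7.4151e-04 mol/cm^3


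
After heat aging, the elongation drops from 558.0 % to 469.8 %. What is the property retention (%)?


Retention = aged / original * 100
= 469.8 / 558.0 * 100
= 84.2%

84.2%


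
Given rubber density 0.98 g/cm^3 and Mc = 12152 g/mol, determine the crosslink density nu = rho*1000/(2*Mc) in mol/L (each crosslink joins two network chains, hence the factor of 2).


nu = rho * 1000 / (2 * Mc)
nu = 0.98 * 1000 / (2 * 12152)
nu = 980.0 / 24304
nu = 0.0403 mol/L

0.0403 mol/L


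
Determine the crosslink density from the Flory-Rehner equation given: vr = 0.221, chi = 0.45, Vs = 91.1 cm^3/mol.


ln(1 - vr) = ln(1 - 0.221) = -0.2497
Numerator = -((-0.2497) + 0.221 + 0.45 * 0.221^2) = 0.0068
Denominator = 91.1 * (0.221^(1/3) - 0.221/2) = 45.0120
nu = 0.0068 / 45.0120 = 1.5031e-04 mol/cm^3

1.5031e-04 mol/cm^3


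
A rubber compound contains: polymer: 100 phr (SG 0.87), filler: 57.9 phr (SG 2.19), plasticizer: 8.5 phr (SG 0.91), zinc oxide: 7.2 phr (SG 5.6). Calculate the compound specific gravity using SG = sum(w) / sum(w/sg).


Sum of weights = 173.6
Volume contributions:
  polymer: 100/0.87 = 114.9425
  filler: 57.9/2.19 = 26.4384
  plasticizer: 8.5/0.91 = 9.3407
  zinc oxide: 7.2/5.6 = 1.2857
Sum of volumes = 152.0073
SG = 173.6 / 152.0073 = 1.142

SG = 1.142


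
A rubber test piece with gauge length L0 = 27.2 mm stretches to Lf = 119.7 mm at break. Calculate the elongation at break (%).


Elongation = (Lf - L0) / L0 * 100
= (119.7 - 27.2) / 27.2 * 100
= 92.5 / 27.2 * 100
= 340.1%

340.1%


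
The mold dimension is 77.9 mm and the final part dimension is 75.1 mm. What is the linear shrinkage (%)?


Shrinkage = (mold - part) / mold * 100
= (77.9 - 75.1) / 77.9 * 100
= 2.8 / 77.9 * 100
= 3.59%

3.59%


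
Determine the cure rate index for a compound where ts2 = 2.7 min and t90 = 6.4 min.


CRI = 100 / (t90 - ts2)
= 100 / (6.4 - 2.7)
= 100 / 3.7
= 27.03 min^-1

27.03 min^-1


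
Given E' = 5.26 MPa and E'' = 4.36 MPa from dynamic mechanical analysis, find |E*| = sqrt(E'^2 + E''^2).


|E*| = sqrt(E'^2 + E''^2)
= sqrt(5.26^2 + 4.36^2)
= sqrt(27.6676 + 19.0096)
= 6.832 MPa

6.832 MPa


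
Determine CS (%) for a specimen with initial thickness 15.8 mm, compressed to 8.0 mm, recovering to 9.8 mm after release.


CS = (t0 - recovered) / (t0 - ts) * 100
= (15.8 - 9.8) / (15.8 - 8.0) * 100
= 6.0 / 7.8 * 100
= 76.9%

76.9%


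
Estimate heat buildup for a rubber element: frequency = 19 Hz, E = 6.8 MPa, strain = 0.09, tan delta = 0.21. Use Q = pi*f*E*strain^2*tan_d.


Q = pi * f * E * strain^2 * tan_d
= pi * 19 * 6.8 * 0.09^2 * 0.21
= pi * 19 * 6.8 * 0.0081 * 0.21
= 0.6904

Q = 0.6904


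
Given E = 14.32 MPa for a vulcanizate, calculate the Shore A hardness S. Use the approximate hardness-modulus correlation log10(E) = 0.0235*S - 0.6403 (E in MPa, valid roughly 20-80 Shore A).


log10(E) = 0.0235*S - 0.6403  =>  S = (log10(E) + 0.6403) / 0.0235
log10(14.32) = 1.155943
S = (1.155943 + 0.6403) / 0.0235 = 1.796243 / 0.0235
S = 76.4

Shore A = 76.4


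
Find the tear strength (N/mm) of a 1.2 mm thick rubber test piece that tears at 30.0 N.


Tear strength = force / thickness
= 30.0 / 1.2
= 25.0 N/mm

25.0 N/mm


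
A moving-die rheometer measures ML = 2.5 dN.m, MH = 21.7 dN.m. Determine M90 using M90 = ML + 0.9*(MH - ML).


M90 = ML + 0.9 * (MH - ML)
M90 = 2.5 + 0.9 * (21.7 - 2.5)
M90 = 2.5 + 0.9 * 19.2
M90 = 19.78 dN.m

19.78 dN.m


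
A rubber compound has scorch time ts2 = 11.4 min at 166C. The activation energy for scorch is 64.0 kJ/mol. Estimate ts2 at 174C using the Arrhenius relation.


Convert temperatures: T1 = 166 + 273.15 = 439.15 K, T2 = 174 + 273.15 = 447.15 K
ts2_new = 11.4 * exp(64000 / 8.314 * (1/447.15 - 1/439.15))
1/T2 - 1/T1 = -4.0740e-05
ts2_new = 8.33 min

8.33 min


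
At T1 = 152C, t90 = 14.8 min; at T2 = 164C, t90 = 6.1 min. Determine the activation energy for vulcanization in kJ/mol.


T1 = 425.15 K, T2 = 437.15 K
1/T1 - 1/T2 = 6.4567e-05
ln(t1/t2) = ln(14.8/6.1) = 0.8863
Ea = 8.314 * 0.8863 / 6.4567e-05 = 114130.3135 J/mol
Ea = 114.13 kJ/mol

114.13 kJ/mol


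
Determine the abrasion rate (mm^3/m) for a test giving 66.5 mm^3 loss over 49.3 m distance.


Rate = volume_loss / distance
= 66.5 / 49.3
= 1.349 mm^3/m

1.349 mm^3/m


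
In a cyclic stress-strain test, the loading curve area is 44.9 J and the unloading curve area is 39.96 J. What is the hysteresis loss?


Hysteresis loss = loading - unloading
= 44.9 - 39.96
= 4.94 J

4.94 J


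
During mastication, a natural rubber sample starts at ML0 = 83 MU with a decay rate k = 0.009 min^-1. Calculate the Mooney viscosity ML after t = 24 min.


ML = ML0 * exp(-k * t)
ML = 83 * exp(-0.009 * 24)
ML = 83 * 0.8057
ML = 66.88 MU

66.88 MU


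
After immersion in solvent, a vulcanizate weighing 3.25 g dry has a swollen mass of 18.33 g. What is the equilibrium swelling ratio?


Q = W_swollen / W_dry
Q = 18.33 / 3.25
Q = 5.64

Q = 5.64


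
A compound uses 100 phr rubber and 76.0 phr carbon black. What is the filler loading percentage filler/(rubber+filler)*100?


Filler % = filler / (rubber + filler) * 100
= 76.0 / (100 + 76.0) * 100
= 76.0 / 176.0 * 100
= 43.18%

43.18%


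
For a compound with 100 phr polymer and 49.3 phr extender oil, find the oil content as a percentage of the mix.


Oil % = oil / (100 + oil) * 100
= 49.3 / (100 + 49.3) * 100
= 49.3 / 149.3 * 100
= 33.02%

33.02%


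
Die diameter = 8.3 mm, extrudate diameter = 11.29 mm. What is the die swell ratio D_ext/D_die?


Die swell ratio = D_extrudate / D_die
= 11.29 / 8.3
= 1.36

Die swell = 1.36


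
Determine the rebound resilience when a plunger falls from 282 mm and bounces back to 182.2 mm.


Resilience = h_rebound / h_drop * 100
= 182.2 / 282 * 100
= 64.6%

64.6%


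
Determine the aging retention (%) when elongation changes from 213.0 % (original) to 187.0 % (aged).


Retention = aged / original * 100
= 187.0 / 213.0 * 100
= 87.8%

87.8%


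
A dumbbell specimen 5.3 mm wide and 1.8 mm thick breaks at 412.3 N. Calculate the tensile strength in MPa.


Area = width * thickness = 5.3 * 1.8 = 9.54 mm^2
TS = force / area = 412.3 / 9.54 = 43.22 MPa

43.22 MPa


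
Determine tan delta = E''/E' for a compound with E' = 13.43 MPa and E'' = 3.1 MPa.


tan delta = E'' / E'
= 3.1 / 13.43
= 0.2308

tan delta = 0.2308


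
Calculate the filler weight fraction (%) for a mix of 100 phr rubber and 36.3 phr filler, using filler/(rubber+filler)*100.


Filler % = filler / (rubber + filler) * 100
= 36.3 / (100 + 36.3) * 100
= 36.3 / 136.3 * 100
= 26.63%

26.63%


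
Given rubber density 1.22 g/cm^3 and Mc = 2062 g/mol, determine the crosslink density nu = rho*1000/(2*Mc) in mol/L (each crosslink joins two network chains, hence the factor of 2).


nu = rho * 1000 / (2 * Mc)
nu = 1.22 * 1000 / (2 * 2062)
nu = 1220.0 / 4124
nu = 0.2958 mol/L

0.2958 mol/L


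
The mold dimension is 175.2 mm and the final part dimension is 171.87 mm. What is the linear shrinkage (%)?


Shrinkage = (mold - part) / mold * 100
= (175.2 - 171.87) / 175.2 * 100
= 3.33 / 175.2 * 100
= 1.9%

1.9%


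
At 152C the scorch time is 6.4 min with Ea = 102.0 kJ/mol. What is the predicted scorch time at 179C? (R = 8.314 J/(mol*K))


Convert temperatures: T1 = 152 + 273.15 = 425.15 K, T2 = 179 + 273.15 = 452.15 K
ts2_new = 6.4 * exp(102000 / 8.314 * (1/452.15 - 1/425.15))
1/T2 - 1/T1 = -1.4046e-04
ts2_new = 1.14 min

1.14 min


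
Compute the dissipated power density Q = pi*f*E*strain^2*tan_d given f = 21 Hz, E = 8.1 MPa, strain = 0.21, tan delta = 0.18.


Q = pi * f * E * strain^2 * tan_d
= pi * 21 * 8.1 * 0.21^2 * 0.18
= pi * 21 * 8.1 * 0.0441 * 0.18
= 4.2419

Q = 4.2419


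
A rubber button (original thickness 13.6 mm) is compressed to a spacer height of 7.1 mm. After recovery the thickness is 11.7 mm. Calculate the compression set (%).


CS = (t0 - recovered) / (t0 - ts) * 100
= (13.6 - 11.7) / (13.6 - 7.1) * 100
= 1.9 / 6.5 * 100
= 29.2%

29.2%


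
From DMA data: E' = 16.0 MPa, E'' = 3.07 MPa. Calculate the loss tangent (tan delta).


tan delta = E'' / E'
= 3.07 / 16.0
= 0.1919

tan delta = 0.1919


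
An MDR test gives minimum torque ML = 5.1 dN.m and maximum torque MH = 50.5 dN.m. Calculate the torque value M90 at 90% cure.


M90 = ML + 0.9 * (MH - ML)
M90 = 5.1 + 0.9 * (50.5 - 5.1)
M90 = 5.1 + 0.9 * 45.4
M90 = 45.96 dN.m

45.96 dN.m


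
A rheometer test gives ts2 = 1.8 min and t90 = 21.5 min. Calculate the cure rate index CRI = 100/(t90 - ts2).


CRI = 100 / (t90 - ts2)
= 100 / (21.5 - 1.8)
= 100 / 19.7
= 5.08 min^-1

5.08 min^-1


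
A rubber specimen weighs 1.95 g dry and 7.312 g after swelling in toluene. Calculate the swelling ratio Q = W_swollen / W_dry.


Q = W_swollen / W_dry
Q = 7.312 / 1.95
Q = 3.75

Q = 3.75


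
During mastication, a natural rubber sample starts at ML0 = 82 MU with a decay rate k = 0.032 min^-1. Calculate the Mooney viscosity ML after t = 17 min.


ML = ML0 * exp(-k * t)
ML = 82 * exp(-0.032 * 17)
ML = 82 * 0.5804
ML = 47.59 MU

47.59 MU


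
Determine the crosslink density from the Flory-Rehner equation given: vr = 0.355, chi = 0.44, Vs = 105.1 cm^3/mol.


ln(1 - vr) = ln(1 - 0.355) = -0.4385
Numerator = -((-0.4385) + 0.355 + 0.44 * 0.355^2) = 0.0281
Denominator = 105.1 * (0.355^(1/3) - 0.355/2) = 55.7629
nu = 0.0281 / 55.7629 = 5.0309e-04 mol/cm^3

5.0309e-04 mol/cm^3


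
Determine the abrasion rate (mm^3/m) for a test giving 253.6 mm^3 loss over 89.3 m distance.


Rate = volume_loss / distance
= 253.6 / 89.3
= 2.84 mm^3/m

2.84 mm^3/m


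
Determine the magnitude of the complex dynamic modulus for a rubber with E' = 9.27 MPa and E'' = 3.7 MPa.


|E*| = sqrt(E'^2 + E''^2)
= sqrt(9.27^2 + 3.7^2)
= sqrt(85.9329 + 13.6900)
= 9.981 MPa

9.981 MPa


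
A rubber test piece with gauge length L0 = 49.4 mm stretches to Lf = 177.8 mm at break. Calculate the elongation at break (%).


Elongation = (Lf - L0) / L0 * 100
= (177.8 - 49.4) / 49.4 * 100
= 128.4 / 49.4 * 100
= 259.9%

259.9%


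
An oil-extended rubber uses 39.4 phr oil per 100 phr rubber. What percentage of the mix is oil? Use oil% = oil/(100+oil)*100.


Oil % = oil / (100 + oil) * 100
= 39.4 / (100 + 39.4) * 100
= 39.4 / 139.4 * 100
= 28.26%

28.26%


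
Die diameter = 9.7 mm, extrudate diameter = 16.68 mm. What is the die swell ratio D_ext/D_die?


Die swell ratio = D_extrudate / D_die
= 16.68 / 9.7
= 1.72

Die swell = 1.72


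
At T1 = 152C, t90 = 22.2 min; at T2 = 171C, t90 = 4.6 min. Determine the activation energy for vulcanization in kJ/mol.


T1 = 425.15 K, T2 = 444.15 K
1/T1 - 1/T2 = 1.0062e-04
ln(t1/t2) = ln(22.2/4.6) = 1.5740
Ea = 8.314 * 1.5740 / 1.0062e-04 = 130059.7533 J/mol
Ea = 130.06 kJ/mol

130.06 kJ/mol


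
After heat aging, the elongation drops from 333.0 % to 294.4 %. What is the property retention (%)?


Retention = aged / original * 100
= 294.4 / 333.0 * 100
= 88.4%

88.4%


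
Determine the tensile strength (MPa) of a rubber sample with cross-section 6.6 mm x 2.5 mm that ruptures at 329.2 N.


Area = width * thickness = 6.6 * 2.5 = 16.5 mm^2
TS = force / area = 329.2 / 16.5 = 19.95 MPa

19.95 MPa


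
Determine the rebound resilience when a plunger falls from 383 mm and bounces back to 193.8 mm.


Resilience = h_rebound / h_drop * 100
= 193.8 / 383 * 100
= 50.6%

50.6%


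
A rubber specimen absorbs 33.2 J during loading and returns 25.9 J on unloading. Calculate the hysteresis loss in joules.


Hysteresis loss = loading - unloading
= 33.2 - 25.9
= 7.3 J

7.3 J


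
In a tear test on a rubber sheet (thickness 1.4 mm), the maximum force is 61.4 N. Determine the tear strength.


Tear strength = force / thickness
= 61.4 / 1.4
= 43.86 N/mm

43.86 N/mm


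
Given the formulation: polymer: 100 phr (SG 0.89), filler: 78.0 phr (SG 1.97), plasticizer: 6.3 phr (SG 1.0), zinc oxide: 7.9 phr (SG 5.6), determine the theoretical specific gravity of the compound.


Sum of weights = 192.2
Volume contributions:
  polymer: 100/0.89 = 112.3596
  filler: 78.0/1.97 = 39.5939
  plasticizer: 6.3/1.0 = 6.3000
  zinc oxide: 7.9/5.6 = 1.4107
Sum of volumes = 159.6642
SG = 192.2 / 159.6642 = 1.204

SG = 1.204


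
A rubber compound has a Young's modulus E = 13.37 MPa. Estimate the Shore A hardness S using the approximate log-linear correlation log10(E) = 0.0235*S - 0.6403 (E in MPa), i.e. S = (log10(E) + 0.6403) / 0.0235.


log10(E) = 0.0235*S - 0.6403  =>  S = (log10(E) + 0.6403) / 0.0235
log10(13.37) = 1.126131
S = (1.126131 + 0.6403) / 0.0235 = 1.766431 / 0.0235
S = 75.2

Shore A = 75.2


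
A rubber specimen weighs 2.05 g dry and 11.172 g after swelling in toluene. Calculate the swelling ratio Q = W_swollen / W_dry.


Q = W_swollen / W_dry
Q = 11.172 / 2.05
Q = 5.45

Q = 5.45


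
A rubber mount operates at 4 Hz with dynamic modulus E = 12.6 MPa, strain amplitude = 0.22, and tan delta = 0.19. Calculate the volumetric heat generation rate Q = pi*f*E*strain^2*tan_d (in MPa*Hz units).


Q = pi * f * E * strain^2 * tan_d
= pi * 4 * 12.6 * 0.22^2 * 0.19
= pi * 4 * 12.6 * 0.0484 * 0.19
= 1.4561

Q = 1.4561


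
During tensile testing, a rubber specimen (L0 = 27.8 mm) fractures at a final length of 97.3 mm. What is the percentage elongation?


Elongation = (Lf - L0) / L0 * 100
= (97.3 - 27.8) / 27.8 * 100
= 69.5 / 27.8 * 100
= 250.0%

250.0%


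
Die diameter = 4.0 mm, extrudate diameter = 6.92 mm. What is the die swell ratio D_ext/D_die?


Die swell ratio = D_extrudate / D_die
= 6.92 / 4.0
= 1.73

Die swell = 1.73


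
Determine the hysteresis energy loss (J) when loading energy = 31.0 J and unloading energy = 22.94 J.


Hysteresis loss = loading - unloading
= 31.0 - 22.94
= 8.06 J

8.06 J


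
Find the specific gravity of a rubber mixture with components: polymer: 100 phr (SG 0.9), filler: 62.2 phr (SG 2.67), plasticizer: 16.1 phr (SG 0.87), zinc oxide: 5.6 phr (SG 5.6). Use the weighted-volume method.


Sum of weights = 183.9
Volume contributions:
  polymer: 100/0.9 = 111.1111
  filler: 62.2/2.67 = 23.2959
  plasticizer: 16.1/0.87 = 18.5057
  zinc oxide: 5.6/5.6 = 1.0000
Sum of volumes = 153.9127
SG = 183.9 / 153.9127 = 1.195

SG = 1.195


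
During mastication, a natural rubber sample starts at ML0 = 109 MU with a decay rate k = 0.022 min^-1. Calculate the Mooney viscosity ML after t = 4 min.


ML = ML0 * exp(-k * t)
ML = 109 * exp(-0.022 * 4)
ML = 109 * 0.9158
ML = 99.82 MU

99.82 MU


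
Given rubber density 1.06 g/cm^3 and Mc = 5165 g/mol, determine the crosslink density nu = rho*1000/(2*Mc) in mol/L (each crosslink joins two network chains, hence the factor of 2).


nu = rho * 1000 / (2 * Mc)
nu = 1.06 * 1000 / (2 * 5165)
nu = 1060.0 / 10330
nu = 0.1026 mol/L

0.1026 mol/L


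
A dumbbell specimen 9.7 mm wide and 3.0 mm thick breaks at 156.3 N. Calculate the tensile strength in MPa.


Area = width * thickness = 9.7 * 3.0 = 29.1 mm^2
TS = force / area = 156.3 / 29.1 = 5.37 MPa

5.37 MPa


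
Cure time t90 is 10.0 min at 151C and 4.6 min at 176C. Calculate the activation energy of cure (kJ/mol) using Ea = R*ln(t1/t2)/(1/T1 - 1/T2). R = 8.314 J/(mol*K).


T1 = 424.15 K, T2 = 449.15 K
1/T1 - 1/T2 = 1.3123e-04
ln(t1/t2) = ln(10.0/4.6) = 0.7765
Ea = 8.314 * 0.7765 / 1.3123e-04 = 49196.9805 J/mol
Ea = 49.2 kJ/mol

49.2 kJ/mol


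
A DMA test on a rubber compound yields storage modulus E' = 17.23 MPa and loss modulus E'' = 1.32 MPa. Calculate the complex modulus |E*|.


|E*| = sqrt(E'^2 + E''^2)
= sqrt(17.23^2 + 1.32^2)
= sqrt(296.8729 + 1.7424)
= 17.28 MPa

17.28 MPa


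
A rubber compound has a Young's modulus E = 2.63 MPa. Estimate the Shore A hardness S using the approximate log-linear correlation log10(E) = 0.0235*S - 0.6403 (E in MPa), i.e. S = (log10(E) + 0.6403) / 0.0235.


log10(E) = 0.0235*S - 0.6403  =>  S = (log10(E) + 0.6403) / 0.0235
log10(2.63) = 0.419956
S = (0.419956 + 0.6403) / 0.0235 = 1.060256 / 0.0235
S = 45.1

Shore A = 45.1


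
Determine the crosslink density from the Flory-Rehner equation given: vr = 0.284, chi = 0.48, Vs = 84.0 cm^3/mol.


ln(1 - vr) = ln(1 - 0.284) = -0.3341
Numerator = -((-0.3341) + 0.284 + 0.48 * 0.284^2) = 0.0114
Denominator = 84.0 * (0.284^(1/3) - 0.284/2) = 43.2864
nu = 0.0114 / 43.2864 = 2.6244e-04 mol/cm^3

2.6244e-04 mol/cm^3


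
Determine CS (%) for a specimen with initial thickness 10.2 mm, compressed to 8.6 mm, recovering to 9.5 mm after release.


CS = (t0 - recovered) / (t0 - ts) * 100
= (10.2 - 9.5) / (10.2 - 8.6) * 100
= 0.7 / 1.6 * 100
= 43.7%

43.7%


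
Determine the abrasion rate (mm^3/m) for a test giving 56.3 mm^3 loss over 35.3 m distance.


Rate = volume_loss / distance
= 56.3 / 35.3
= 1.595 mm^3/m

1.595 mm^3/m


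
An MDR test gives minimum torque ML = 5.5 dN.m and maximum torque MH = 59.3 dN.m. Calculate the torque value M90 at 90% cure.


M90 = ML + 0.9 * (MH - ML)
M90 = 5.5 + 0.9 * (59.3 - 5.5)
M90 = 5.5 + 0.9 * 53.8
M90 = 53.92 dN.m

53.92 dN.m


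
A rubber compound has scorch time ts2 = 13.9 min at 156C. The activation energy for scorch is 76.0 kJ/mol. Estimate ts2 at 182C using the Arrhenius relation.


Convert temperatures: T1 = 156 + 273.15 = 429.15 K, T2 = 182 + 273.15 = 455.15 K
ts2_new = 13.9 * exp(76000 / 8.314 * (1/455.15 - 1/429.15))
1/T2 - 1/T1 = -1.3311e-04
ts2_new = 4.12 min

4.12 min


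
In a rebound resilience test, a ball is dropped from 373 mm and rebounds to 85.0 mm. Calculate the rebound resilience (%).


Resilience = h_rebound / h_drop * 100
= 85.0 / 373 * 100
= 22.8%

22.8%


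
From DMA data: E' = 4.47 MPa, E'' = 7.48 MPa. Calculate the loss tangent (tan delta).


tan delta = E'' / E'
= 7.48 / 4.47
= 1.6734

tan delta = 1.6734


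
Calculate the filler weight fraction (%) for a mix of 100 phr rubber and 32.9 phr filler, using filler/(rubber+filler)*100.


Filler % = filler / (rubber + filler) * 100
= 32.9 / (100 + 32.9) * 100
= 32.9 / 132.9 * 100
= 24.76%

24.76%


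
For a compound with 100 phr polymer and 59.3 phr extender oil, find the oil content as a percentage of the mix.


Oil % = oil / (100 + oil) * 100
= 59.3 / (100 + 59.3) * 100
= 59.3 / 159.3 * 100
= 37.23%

37.23%


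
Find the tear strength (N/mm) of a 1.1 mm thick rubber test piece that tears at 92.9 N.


Tear strength = force / thickness
= 92.9 / 1.1
= 84.45 N/mm

84.45 N/mm


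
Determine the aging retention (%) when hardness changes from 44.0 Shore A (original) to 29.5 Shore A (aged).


Retention = aged / original * 100
= 29.5 / 44.0 * 100
= 67.0%

67.0%


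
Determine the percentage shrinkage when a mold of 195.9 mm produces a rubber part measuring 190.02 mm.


Shrinkage = (mold - part) / mold * 100
= (195.9 - 190.02) / 195.9 * 100
= 5.88 / 195.9 * 100
= 3.0%

3.0%


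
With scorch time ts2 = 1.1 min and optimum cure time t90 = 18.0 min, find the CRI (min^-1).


CRI = 100 / (t90 - ts2)
= 100 / (18.0 - 1.1)
= 100 / 16.9
= 5.92 min^-1

5.92 min^-1


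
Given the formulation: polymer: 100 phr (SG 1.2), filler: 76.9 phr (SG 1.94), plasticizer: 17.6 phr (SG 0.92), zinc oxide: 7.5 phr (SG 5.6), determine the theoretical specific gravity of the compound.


Sum of weights = 202.0
Volume contributions:
  polymer: 100/1.2 = 83.3333
  filler: 76.9/1.94 = 39.6392
  plasticizer: 17.6/0.92 = 19.1304
  zinc oxide: 7.5/5.6 = 1.3393
Sum of volumes = 143.4422
SG = 202.0 / 143.4422 = 1.408

SG = 1.408


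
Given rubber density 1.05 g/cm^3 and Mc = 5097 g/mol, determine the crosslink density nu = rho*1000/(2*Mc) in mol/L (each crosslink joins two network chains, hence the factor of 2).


nu = rho * 1000 / (2 * Mc)
nu = 1.05 * 1000 / (2 * 5097)
nu = 1050.0 / 10194
nu = 0.1030 mol/L

0.1030 mol/L


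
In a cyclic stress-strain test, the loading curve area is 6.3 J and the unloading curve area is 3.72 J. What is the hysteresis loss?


Hysteresis loss = loading - unloading
= 6.3 - 3.72
= 2.58 J

2.58 J


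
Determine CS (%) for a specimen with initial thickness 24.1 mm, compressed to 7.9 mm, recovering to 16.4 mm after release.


CS = (t0 - recovered) / (t0 - ts) * 100
= (24.1 - 16.4) / (24.1 - 7.9) * 100
= 7.7 / 16.2 * 100
= 47.5%

47.5%


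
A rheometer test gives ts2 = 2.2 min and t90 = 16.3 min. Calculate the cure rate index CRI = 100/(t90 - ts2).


CRI = 100 / (t90 - ts2)
= 100 / (16.3 - 2.2)
= 100 / 14.1
= 7.09 min^-1

7.09 min^-1


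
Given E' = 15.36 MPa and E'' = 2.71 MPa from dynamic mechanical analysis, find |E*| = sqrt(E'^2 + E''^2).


|E*| = sqrt(E'^2 + E''^2)
= sqrt(15.36^2 + 2.71^2)
= sqrt(235.9296 + 7.3441)
= 15.597 MPa

15.597 MPa


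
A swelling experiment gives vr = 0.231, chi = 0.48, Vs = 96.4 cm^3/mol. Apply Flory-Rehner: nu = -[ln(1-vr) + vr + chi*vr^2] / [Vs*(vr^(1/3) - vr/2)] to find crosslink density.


ln(1 - vr) = ln(1 - 0.231) = -0.2627
Numerator = -((-0.2627) + 0.231 + 0.48 * 0.231^2) = 0.0061
Denominator = 96.4 * (0.231^(1/3) - 0.231/2) = 48.0148
nu = 0.0061 / 48.0148 = 1.2602e-04 mol/cm^3

1.2602e-04 mol/cm^3


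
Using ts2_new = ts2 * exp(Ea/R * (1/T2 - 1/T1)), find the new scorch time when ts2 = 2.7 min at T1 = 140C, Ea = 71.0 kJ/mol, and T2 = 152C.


Convert temperatures: T1 = 140 + 273.15 = 413.15 K, T2 = 152 + 273.15 = 425.15 K
ts2_new = 2.7 * exp(71000 / 8.314 * (1/425.15 - 1/413.15))
1/T2 - 1/T1 = -6.8317e-05
ts2_new = 1.51 min

1.51 min


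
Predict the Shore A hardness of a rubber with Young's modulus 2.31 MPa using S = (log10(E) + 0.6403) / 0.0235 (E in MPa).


log10(E) = 0.0235*S - 0.6403  =>  S = (log10(E) + 0.6403) / 0.0235
log10(2.31) = 0.363612
S = (0.363612 + 0.6403) / 0.0235 = 1.003912 / 0.0235
S = 42.7

Shore A = 42.7


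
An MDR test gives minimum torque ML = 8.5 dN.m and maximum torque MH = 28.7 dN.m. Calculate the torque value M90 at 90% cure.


M90 = ML + 0.9 * (MH - ML)
M90 = 8.5 + 0.9 * (28.7 - 8.5)
M90 = 8.5 + 0.9 * 20.2
M90 = 26.68 dN.m

26.68 dN.m


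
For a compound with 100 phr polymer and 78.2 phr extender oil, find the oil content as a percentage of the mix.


Oil % = oil / (100 + oil) * 100
= 78.2 / (100 + 78.2) * 100
= 78.2 / 178.2 * 100
= 43.88%

43.88%


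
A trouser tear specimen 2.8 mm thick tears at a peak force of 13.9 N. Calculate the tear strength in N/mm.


Tear strength = force / thickness
= 13.9 / 2.8
= 4.96 N/mm

4.96 N/mm


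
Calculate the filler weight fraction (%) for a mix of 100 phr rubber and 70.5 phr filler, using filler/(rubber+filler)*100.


Filler % = filler / (rubber + filler) * 100
= 70.5 / (100 + 70.5) * 100
= 70.5 / 170.5 * 100
= 41.35%

41.35%


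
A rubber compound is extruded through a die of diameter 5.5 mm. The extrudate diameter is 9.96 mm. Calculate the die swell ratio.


Die swell ratio = D_extrudate / D_die
= 9.96 / 5.5
= 1.811

Die swell = 1.811


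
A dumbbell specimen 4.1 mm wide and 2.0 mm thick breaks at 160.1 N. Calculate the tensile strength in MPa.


Area = width * thickness = 4.1 * 2.0 = 8.2 mm^2
TS = force / area = 160.1 / 8.2 = 19.52 MPa

19.52 MPa


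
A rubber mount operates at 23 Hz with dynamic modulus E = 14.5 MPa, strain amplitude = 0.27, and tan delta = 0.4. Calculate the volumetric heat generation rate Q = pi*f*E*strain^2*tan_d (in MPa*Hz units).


Q = pi * f * E * strain^2 * tan_d
= pi * 23 * 14.5 * 0.27^2 * 0.4
= pi * 23 * 14.5 * 0.0729 * 0.4
= 30.5515

Q = 30.5515


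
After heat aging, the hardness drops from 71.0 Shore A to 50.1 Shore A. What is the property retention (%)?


Retention = aged / original * 100
= 50.1 / 71.0 * 100
= 70.6%

70.6%


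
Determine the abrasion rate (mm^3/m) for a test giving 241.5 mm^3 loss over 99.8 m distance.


Rate = volume_loss / distance
= 241.5 / 99.8
= 2.42 mm^3/m

2.42 mm^3/m


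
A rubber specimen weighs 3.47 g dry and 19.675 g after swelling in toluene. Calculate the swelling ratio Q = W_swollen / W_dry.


Q = W_swollen / W_dry
Q = 19.675 / 3.47
Q = 5.67

Q = 5.67


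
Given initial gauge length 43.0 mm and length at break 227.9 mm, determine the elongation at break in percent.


Elongation = (Lf - L0) / L0 * 100
= (227.9 - 43.0) / 43.0 * 100
= 184.9 / 43.0 * 100
= 430.0%

430.0%


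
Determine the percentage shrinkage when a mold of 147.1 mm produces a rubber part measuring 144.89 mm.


Shrinkage = (mold - part) / mold * 100
= (147.1 - 144.89) / 147.1 * 100
= 2.21 / 147.1 * 100
= 1.5%

1.5%


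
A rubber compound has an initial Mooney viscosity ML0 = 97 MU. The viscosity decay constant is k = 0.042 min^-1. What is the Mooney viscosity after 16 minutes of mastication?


ML = ML0 * exp(-k * t)
ML = 97 * exp(-0.042 * 16)
ML = 97 * 0.5107
ML = 49.54 MU

49.54 MU


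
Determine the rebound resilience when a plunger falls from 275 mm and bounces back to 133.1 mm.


Resilience = h_rebound / h_drop * 100
= 133.1 / 275 * 100
= 48.4%

48.4%


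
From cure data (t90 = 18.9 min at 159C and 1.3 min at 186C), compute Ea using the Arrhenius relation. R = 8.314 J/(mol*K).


T1 = 432.15 K, T2 = 459.15 K
1/T1 - 1/T2 = 1.3607e-04
ln(t1/t2) = ln(18.9/1.3) = 2.6768
Ea = 8.314 * 2.6768 / 1.3607e-04 = 163550.1345 J/mol
Ea = 163.55 kJ/mol

163.55 kJ/mol


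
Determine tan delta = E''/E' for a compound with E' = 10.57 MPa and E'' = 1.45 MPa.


tan delta = E'' / E'
= 1.45 / 10.57
= 0.1372

tan delta = 0.1372


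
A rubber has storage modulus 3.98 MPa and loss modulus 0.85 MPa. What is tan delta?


tan delta = E'' / E'
= 0.85 / 3.98
= 0.2136

tan delta = 0.2136


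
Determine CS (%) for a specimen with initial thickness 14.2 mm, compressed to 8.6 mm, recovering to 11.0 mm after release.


CS = (t0 - recovered) / (t0 - ts) * 100
= (14.2 - 11.0) / (14.2 - 8.6) * 100
= 3.2 / 5.6 * 100
= 57.1%

57.1%


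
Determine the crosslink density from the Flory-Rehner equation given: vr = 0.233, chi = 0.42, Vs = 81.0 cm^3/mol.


ln(1 - vr) = ln(1 - 0.233) = -0.2653
Numerator = -((-0.2653) + 0.233 + 0.42 * 0.233^2) = 0.0095
Denominator = 81.0 * (0.233^(1/3) - 0.233/2) = 40.4064
nu = 0.0095 / 40.4064 = 2.3430e-04 mol/cm^3

2.3430e-04 mol/cm^3


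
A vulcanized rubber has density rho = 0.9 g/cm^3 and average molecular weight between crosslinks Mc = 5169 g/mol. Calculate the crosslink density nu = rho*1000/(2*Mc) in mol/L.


nu = rho * 1000 / (2 * Mc)
nu = 0.9 * 1000 / (2 * 5169)
nu = 900.0 / 10338
nu = 0.0871 mol/L

0.0871 mol/L


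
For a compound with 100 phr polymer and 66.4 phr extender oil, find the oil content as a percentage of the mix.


Oil % = oil / (100 + oil) * 100
= 66.4 / (100 + 66.4) * 100
= 66.4 / 166.4 * 100
= 39.9%

39.9%


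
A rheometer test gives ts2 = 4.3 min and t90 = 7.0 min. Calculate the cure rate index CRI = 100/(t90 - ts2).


CRI = 100 / (t90 - ts2)
= 100 / (7.0 - 4.3)
= 100 / 2.7
= 37.04 min^-1

37.04 min^-1


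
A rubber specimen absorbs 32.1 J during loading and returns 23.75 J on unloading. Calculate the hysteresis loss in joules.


Hysteresis loss = loading - unloading
= 32.1 - 23.75
= 8.35 J

8.35 J


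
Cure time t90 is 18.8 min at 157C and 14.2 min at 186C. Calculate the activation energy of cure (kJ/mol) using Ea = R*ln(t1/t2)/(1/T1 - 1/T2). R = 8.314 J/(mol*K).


T1 = 430.15 K, T2 = 459.15 K
1/T1 - 1/T2 = 1.4683e-04
ln(t1/t2) = ln(18.8/14.2) = 0.2806
Ea = 8.314 * 0.2806 / 1.4683e-04 = 15889.0259 J/mol
Ea = 15.89 kJ/mol

15.89 kJ/mol


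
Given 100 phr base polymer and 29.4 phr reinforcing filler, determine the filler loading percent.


Filler % = filler / (rubber + filler) * 100
= 29.4 / (100 + 29.4) * 100
= 29.4 / 129.4 * 100
= 22.72%

22.72%


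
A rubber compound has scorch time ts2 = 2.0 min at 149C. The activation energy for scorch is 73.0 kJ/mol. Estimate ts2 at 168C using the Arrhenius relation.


Convert temperatures: T1 = 149 + 273.15 = 422.15 K, T2 = 168 + 273.15 = 441.15 K
ts2_new = 2.0 * exp(73000 / 8.314 * (1/441.15 - 1/422.15))
1/T2 - 1/T1 = -1.0202e-04
ts2_new = 0.82 min

0.82 min


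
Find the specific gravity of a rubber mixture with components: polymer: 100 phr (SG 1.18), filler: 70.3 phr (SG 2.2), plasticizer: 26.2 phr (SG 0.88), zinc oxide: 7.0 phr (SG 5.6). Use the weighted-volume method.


Sum of weights = 203.5
Volume contributions:
  polymer: 100/1.18 = 84.7458
  filler: 70.3/2.2 = 31.9545
  plasticizer: 26.2/0.88 = 29.7727
  zinc oxide: 7.0/5.6 = 1.2500
Sum of volumes = 147.7230
SG = 203.5 / 147.7230 = 1.378

SG = 1.378


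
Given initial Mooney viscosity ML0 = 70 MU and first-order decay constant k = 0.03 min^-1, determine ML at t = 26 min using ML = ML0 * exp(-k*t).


ML = ML0 * exp(-k * t)
ML = 70 * exp(-0.03 * 26)
ML = 70 * 0.4584
ML = 32.09 MU

32.09 MU


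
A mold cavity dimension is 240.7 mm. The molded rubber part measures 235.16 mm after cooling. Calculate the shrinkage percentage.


Shrinkage = (mold - part) / mold * 100
= (240.7 - 235.16) / 240.7 * 100
= 5.54 / 240.7 * 100
= 2.3%

2.3%


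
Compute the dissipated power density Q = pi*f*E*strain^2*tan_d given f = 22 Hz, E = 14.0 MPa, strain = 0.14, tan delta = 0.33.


Q = pi * f * E * strain^2 * tan_d
= pi * 22 * 14.0 * 0.14^2 * 0.33
= pi * 22 * 14.0 * 0.0196 * 0.33
= 6.2585

Q = 6.2585


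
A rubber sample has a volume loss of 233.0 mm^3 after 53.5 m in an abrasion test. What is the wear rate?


Rate = volume_loss / distance
= 233.0 / 53.5
= 4.355 mm^3/m

4.355 mm^3/m


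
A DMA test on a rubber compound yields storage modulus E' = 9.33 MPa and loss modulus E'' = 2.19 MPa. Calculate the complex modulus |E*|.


|E*| = sqrt(E'^2 + E''^2)
= sqrt(9.33^2 + 2.19^2)
= sqrt(87.0489 + 4.7961)
= 9.584 MPa

9.584 MPa


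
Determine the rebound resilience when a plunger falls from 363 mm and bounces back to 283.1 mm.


Resilience = h_rebound / h_drop * 100
= 283.1 / 363 * 100
= 78.0%

78.0%


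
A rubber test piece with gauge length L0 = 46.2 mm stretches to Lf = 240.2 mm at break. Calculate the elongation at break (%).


Elongation = (Lf - L0) / L0 * 100
= (240.2 - 46.2) / 46.2 * 100
= 194.0 / 46.2 * 100
= 419.9%

419.9%


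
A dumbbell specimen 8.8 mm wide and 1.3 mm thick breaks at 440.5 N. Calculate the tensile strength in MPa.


Area = width * thickness = 8.8 * 1.3 = 11.44 mm^2
TS = force / area = 440.5 / 11.44 = 38.51 MPa

38.51 MPa


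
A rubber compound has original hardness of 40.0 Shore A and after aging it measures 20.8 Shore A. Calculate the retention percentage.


Retention = aged / original * 100
= 20.8 / 40.0 * 100
= 52.0%

52.0%


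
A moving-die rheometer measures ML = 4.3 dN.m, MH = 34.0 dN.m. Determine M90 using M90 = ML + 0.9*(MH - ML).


M90 = ML + 0.9 * (MH - ML)
M90 = 4.3 + 0.9 * (34.0 - 4.3)
M90 = 4.3 + 0.9 * 29.7
M90 = 31.03 dN.m

31.03 dN.m


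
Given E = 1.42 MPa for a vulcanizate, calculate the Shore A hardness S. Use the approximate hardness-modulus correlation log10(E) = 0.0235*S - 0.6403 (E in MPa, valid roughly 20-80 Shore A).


log10(E) = 0.0235*S - 0.6403  =>  S = (log10(E) + 0.6403) / 0.0235
log10(1.42) = 0.152288
S = (0.152288 + 0.6403) / 0.0235 = 0.792588 / 0.0235
S = 33.7

Shore A = 33.7


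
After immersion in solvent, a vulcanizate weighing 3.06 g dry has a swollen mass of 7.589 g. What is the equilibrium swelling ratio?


Q = W_swollen / W_dry
Q = 7.589 / 3.06
Q = 2.48

Q = 2.48


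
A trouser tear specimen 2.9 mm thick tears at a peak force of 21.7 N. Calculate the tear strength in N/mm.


Tear strength = force / thickness
= 21.7 / 2.9
= 7.48 N/mm

7.48 N/mm


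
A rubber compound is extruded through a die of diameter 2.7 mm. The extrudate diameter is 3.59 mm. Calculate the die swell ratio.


Die swell ratio = D_extrudate / D_die
= 3.59 / 2.7
= 1.33

Die swell = 1.33


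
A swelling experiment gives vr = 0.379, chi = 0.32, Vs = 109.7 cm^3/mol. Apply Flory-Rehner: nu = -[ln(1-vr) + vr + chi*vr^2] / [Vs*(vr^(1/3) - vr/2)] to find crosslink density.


ln(1 - vr) = ln(1 - 0.379) = -0.4764
Numerator = -((-0.4764) + 0.379 + 0.32 * 0.379^2) = 0.0515
Denominator = 109.7 * (0.379^(1/3) - 0.379/2) = 58.5995
nu = 0.0515 / 58.5995 = 8.7815e-04 mol/cm^3

8.7815e-04 mol/cm^3


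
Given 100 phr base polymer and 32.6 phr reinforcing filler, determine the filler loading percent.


Filler % = filler / (rubber + filler) * 100
= 32.6 / (100 + 32.6) * 100
= 32.6 / 132.6 * 100
= 24.59%

24.59%


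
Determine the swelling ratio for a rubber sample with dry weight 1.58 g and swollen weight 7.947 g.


Q = W_swollen / W_dry
Q = 7.947 / 1.58
Q = 5.03

Q = 5.03


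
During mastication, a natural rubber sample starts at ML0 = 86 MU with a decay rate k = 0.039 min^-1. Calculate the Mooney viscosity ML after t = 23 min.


ML = ML0 * exp(-k * t)
ML = 86 * exp(-0.039 * 23)
ML = 86 * 0.4078
ML = 35.07 MU

35.07 MU


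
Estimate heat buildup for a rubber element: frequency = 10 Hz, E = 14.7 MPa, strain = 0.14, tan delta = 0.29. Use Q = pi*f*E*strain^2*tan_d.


Q = pi * f * E * strain^2 * tan_d
= pi * 10 * 14.7 * 0.14^2 * 0.29
= pi * 10 * 14.7 * 0.0196 * 0.29
= 2.6250

Q = 2.6250


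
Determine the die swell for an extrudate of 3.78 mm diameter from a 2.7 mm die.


Die swell ratio = D_extrudate / D_die
= 3.78 / 2.7
= 1.4

Die swell = 1.4


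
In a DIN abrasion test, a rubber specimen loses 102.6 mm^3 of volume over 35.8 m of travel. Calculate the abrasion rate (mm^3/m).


Rate = volume_loss / distance
= 102.6 / 35.8
= 2.866 mm^3/m

2.866 mm^3/m


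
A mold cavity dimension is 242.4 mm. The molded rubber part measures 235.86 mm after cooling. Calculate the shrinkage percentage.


Shrinkage = (mold - part) / mold * 100
= (242.4 - 235.86) / 242.4 * 100
= 6.54 / 242.4 * 100
= 2.7%

2.7%
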